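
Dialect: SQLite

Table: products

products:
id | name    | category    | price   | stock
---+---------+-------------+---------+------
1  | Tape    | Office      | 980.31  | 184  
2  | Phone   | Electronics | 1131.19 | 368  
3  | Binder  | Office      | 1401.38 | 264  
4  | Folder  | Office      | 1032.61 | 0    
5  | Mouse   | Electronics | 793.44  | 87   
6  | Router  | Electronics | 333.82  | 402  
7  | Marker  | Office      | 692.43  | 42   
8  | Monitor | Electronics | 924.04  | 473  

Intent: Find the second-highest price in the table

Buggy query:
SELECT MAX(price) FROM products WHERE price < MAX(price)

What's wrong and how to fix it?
Bug: The inner MAX is an aggregate inside WHERE, which is not allowed

Fix: Put the inner MAX in a scalar subquery

Corrected query:
SELECT MAX(price) FROM products WHERE price < (SELECT MAX(price) FROM products)

Result:
MAX(price)
----------
1131.19   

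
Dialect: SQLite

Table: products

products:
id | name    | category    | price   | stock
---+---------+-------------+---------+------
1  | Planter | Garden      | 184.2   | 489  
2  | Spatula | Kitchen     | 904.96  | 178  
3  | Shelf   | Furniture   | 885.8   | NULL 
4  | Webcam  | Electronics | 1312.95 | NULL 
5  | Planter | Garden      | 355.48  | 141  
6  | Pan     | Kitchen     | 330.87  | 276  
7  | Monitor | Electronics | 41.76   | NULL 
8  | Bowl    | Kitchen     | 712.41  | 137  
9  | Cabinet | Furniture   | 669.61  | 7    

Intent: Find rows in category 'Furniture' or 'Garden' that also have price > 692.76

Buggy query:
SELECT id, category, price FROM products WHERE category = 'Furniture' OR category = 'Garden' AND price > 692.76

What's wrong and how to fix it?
Bug: Without parentheses, AND is evaluated before OR, so the price filter only applies to the 'Garden' branch

Fix: Group the OR with parentheses (or use IN), then AND the threshold

Corrected query:
SELECT id, category, price FROM products WHERE (category = 'Furniture' OR category = 'Garden') AND price > 692.76

Result:
id | category  | price
---+-----------+------
3  | Furniture | 885.8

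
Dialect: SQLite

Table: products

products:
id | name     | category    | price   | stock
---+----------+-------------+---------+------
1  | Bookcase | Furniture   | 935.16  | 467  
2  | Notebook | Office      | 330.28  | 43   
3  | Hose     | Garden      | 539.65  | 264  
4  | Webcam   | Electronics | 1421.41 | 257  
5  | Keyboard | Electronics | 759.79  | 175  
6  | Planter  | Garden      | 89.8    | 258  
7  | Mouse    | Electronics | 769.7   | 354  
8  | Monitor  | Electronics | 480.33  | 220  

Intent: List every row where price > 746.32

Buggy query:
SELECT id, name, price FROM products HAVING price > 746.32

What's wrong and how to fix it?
Bug: HAVING filters the output of aggregation, but this query has no GROUP BY and no aggregate functions, so SQLite rejects it (HAVING clause on a non-aggregate query); the condition here is per row

Fix: Replace HAVING with WHERE since the condition applies to individual rows

Corrected query:
SELECT id, name, price FROM products WHERE price > 746.32

Result:
id | name     | price  
---+----------+--------
1  | Bookcase | 935.16 
4  | Webcam   | 1421.41
5  | Keyboard | 759.79 
7  | Mouse    | 769.7  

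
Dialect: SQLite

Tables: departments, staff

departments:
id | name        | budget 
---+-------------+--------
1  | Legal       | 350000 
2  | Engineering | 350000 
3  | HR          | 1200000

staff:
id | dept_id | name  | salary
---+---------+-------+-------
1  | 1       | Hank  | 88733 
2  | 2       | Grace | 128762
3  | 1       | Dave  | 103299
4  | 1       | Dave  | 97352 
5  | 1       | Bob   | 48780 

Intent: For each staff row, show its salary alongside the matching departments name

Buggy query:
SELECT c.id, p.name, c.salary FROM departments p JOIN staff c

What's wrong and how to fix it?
Bug: Missing join condition: each staff row is matched to all departments rows instead of just its own

Fix: Specify the join condition linking the foreign key to the parent id

Corrected query:
SELECT c.id, p.name, c.salary FROM departments p JOIN staff c ON c.dept_id = p.id

Result:
id | name        | salary
---+-------------+-------
1  | Legal       | 88733 
2  | Engineering | 128762
3  | Legal       | 103299
4  | Legal       | 97352 
5  | Legal       | 48780 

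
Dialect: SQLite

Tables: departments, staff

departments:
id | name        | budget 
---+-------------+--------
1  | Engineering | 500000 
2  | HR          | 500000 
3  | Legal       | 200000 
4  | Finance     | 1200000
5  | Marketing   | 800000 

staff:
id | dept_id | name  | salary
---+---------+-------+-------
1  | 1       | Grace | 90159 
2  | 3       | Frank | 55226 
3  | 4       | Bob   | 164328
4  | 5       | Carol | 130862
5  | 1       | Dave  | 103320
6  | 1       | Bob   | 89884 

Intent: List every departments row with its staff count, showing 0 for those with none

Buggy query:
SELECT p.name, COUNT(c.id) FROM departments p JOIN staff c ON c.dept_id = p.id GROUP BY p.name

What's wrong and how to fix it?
Bug: An inner join excludes parents with zero children

Fix: Use LEFT JOIN so parents without children still appear (COUNT(c.id) gives 0)

Corrected query:
SELECT p.name, COUNT(c.id) FROM departments p LEFT JOIN staff c ON c.dept_id = p.id GROUP BY p.name

Result:
name        | COUNT(c.id)
------------+------------
Engineering | 3          
Finance     | 1          
HR          | 0          
Legal       | 1          
Marketing   | 1          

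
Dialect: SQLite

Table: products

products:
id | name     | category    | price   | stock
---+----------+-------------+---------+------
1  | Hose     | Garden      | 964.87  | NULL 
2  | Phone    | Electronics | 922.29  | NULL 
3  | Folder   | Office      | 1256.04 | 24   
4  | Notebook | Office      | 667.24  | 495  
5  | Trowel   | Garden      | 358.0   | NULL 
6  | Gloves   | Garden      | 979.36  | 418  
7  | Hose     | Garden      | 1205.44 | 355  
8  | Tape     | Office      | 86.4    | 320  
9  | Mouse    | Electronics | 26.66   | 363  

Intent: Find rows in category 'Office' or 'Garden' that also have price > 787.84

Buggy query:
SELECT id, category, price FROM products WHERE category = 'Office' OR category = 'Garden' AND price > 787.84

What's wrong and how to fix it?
Bug: AND binds tighter than OR, so this parses as category = 'Office' OR (category = 'Garden' AND price > 787.84)

Fix: Add parentheses around the OR so the AND applies to both alternatives

Corrected query:
SELECT id, category, price FROM products WHERE (category = 'Office' OR category = 'Garden') AND price > 787.84

Result:
id | category | price  
---+----------+--------
1  | Garden   | 964.87 
3  | Office   | 1256.04
6  | Garden   | 979.36 
7  | Garden   | 1205.44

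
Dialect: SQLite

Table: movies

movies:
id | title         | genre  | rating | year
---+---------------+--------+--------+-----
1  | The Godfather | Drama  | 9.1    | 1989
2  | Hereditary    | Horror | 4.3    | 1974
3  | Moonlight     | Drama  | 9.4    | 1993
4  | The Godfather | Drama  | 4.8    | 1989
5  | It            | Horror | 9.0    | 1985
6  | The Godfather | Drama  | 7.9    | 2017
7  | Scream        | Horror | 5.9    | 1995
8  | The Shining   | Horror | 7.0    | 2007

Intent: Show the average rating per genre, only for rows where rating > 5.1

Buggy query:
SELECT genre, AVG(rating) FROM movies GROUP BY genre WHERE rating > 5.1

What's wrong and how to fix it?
Bug: WHERE cannot follow GROUP BY

Fix: Move the WHERE clause before GROUP BY

Corrected query:
SELECT genre, AVG(rating) FROM movies WHERE rating > 5.1 GROUP BY genre

Result:
genre  | AVG(rating)
-------+------------
Drama  | 8.8        
Horror | 7.3        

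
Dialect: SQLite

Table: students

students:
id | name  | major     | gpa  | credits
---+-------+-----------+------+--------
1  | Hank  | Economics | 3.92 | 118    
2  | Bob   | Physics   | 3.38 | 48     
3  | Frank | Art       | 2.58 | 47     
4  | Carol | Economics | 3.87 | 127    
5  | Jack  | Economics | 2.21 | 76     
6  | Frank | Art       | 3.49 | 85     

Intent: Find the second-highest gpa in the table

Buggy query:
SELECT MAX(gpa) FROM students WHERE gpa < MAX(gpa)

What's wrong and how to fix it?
Bug: The inner MAX is an aggregate inside WHERE, which is not allowed

Fix: Compute the overall MAX in a subquery, then take MAX of rows below it

Corrected query:
SELECT MAX(gpa) FROM students WHERE gpa < (SELECT MAX(gpa) FROM students)

Result:
MAX(gpa)
--------
3.87    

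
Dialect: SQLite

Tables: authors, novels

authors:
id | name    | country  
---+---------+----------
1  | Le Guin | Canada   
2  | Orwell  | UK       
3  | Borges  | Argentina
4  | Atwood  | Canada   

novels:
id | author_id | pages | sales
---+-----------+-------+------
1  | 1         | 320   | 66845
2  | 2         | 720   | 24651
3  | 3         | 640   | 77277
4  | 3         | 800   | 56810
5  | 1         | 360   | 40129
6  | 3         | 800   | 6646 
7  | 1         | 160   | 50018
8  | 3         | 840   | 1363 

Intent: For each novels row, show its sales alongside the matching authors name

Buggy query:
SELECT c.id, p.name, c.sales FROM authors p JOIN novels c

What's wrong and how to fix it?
Bug: Missing join condition: each novels row is matched to all authors rows instead of just its own

Fix: Specify the join condition linking the foreign key to the parent id

Corrected query:
SELECT c.id, p.name, c.sales FROM authors p JOIN novels c ON c.author_id = p.id

Result:
id | name    | sales
---+---------+------
1  | Le Guin | 66845
2  | Orwell  | 24651
3  | Borges  | 77277
4  | Borges  | 56810
5  | Le Guin | 40129
6  | Borges  | 6646 
7  | Le Guin | 50018
8  | Borges  | 1363 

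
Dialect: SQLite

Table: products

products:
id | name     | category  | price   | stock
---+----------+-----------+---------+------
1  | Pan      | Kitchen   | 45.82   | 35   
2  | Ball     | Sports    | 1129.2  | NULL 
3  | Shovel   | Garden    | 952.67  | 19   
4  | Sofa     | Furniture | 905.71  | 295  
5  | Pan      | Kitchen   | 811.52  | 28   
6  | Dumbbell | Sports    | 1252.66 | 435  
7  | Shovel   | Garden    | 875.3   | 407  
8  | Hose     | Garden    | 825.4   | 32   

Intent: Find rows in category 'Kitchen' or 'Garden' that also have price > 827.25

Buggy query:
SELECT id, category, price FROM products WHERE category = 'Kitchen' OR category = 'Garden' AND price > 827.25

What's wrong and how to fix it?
Bug: AND binds tighter than OR, so this parses as category = 'Kitchen' OR (category = 'Garden' AND price > 827.25)

Fix: Group the OR with parentheses (or use IN), then AND the threshold

Corrected query:
SELECT id, category, price FROM products WHERE (category = 'Kitchen' OR category = 'Garden') AND price > 827.25

Result:
id | category | price 
---+----------+-------
3  | Garden   | 952.67
7  | Garden   | 875.3 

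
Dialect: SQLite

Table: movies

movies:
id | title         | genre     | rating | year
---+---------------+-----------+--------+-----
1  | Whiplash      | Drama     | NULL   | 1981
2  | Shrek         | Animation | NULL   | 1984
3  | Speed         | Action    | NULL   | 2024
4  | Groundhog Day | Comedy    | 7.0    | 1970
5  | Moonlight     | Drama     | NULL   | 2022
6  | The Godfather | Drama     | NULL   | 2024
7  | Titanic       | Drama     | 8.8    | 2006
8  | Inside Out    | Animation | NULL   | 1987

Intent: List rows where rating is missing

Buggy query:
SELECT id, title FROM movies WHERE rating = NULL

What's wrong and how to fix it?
Bug: '= NULL' is always unknown in SQL three-valued logic, so no rows match

Fix: Replace '= NULL' with 'IS NULL'

Corrected query:
SELECT id, title FROM movies WHERE rating IS NULL

Result:
id | title        
---+--------------
1  | Whiplash     
2  | Shrek        
3  | Speed        
5  | Moonlight    
6  | The Godfather
8  | Inside Out   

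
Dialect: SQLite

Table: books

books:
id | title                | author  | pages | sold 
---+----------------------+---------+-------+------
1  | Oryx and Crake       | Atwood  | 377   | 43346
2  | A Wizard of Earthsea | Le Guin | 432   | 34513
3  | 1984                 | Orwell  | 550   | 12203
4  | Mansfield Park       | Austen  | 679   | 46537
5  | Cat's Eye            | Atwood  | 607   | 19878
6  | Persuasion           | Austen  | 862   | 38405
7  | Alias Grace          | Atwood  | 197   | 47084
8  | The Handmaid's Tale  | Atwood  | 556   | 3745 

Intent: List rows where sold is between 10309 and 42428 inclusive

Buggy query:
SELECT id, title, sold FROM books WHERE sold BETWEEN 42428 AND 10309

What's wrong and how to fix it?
Bug: The bounds are reversed; BETWEEN a AND b requires a <= b to match anything

Fix: Write BETWEEN 10309 AND 42428

Corrected query:
SELECT id, title, sold FROM books WHERE sold BETWEEN 10309 AND 42428

Result:
id | title                | sold 
---+----------------------+------
2  | A Wizard of Earthsea | 34513
3  | 1984                 | 12203
5  | Cat's Eye            | 19878
6  | Persuasion           | 38405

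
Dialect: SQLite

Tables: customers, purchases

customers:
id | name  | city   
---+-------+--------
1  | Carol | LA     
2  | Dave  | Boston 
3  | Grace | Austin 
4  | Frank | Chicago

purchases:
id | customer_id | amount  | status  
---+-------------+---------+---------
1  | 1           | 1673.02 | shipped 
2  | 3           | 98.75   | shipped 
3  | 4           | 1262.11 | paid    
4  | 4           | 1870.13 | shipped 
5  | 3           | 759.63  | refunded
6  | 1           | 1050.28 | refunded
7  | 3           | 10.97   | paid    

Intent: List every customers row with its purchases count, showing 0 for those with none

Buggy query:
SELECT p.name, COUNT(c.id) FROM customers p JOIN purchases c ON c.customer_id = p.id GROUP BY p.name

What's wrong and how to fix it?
Bug: An inner join excludes parents with zero children

Fix: Use LEFT JOIN so parents without children still appear (COUNT(c.id) gives 0)

Corrected query:
SELECT p.name, COUNT(c.id) FROM customers p LEFT JOIN purchases c ON c.customer_id = p.id GROUP BY p.name

Result:
name  | COUNT(c.id)
------+------------
Carol | 2          
Dave  | 0          
Frank | 2          
Grace | 3          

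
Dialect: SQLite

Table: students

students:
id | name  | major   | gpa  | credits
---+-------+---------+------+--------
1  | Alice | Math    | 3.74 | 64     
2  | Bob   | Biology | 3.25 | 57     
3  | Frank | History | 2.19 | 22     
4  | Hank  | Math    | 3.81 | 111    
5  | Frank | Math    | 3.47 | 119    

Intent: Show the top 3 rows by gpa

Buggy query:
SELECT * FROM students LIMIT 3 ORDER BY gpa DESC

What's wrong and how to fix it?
Bug: ORDER BY cannot follow LIMIT; LIMIT is the final clause

Fix: Sort with ORDER BY, then apply LIMIT

Corrected query:
SELECT * FROM students ORDER BY gpa DESC LIMIT 3

Result:
id | name  | major | gpa  | credits
---+-------+-------+------+--------
4  | Hank  | Math  | 3.81 | 111    
1  | Alice | Math  | 3.74 | 64     
5  | Frank | Math  | 3.47 | 119    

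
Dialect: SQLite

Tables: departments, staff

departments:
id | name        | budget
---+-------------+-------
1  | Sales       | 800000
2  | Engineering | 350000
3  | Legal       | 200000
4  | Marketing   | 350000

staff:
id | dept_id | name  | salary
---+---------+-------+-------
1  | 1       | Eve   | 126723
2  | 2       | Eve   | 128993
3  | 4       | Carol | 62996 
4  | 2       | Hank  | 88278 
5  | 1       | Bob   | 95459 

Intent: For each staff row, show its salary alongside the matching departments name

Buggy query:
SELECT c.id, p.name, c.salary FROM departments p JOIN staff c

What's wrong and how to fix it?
Bug: Missing join condition: each staff row is matched to all departments rows instead of just its own

Fix: Specify the join condition linking the foreign key to the parent id

Corrected query:
SELECT c.id, p.name, c.salary FROM departments p JOIN staff c ON c.dept_id = p.id

Result:
id | name        | salary
---+-------------+-------
1  | Sales       | 126723
2  | Engineering | 128993
3  | Marketing   | 62996 
4  | Engineering | 88278 
5  | Sales       | 95459 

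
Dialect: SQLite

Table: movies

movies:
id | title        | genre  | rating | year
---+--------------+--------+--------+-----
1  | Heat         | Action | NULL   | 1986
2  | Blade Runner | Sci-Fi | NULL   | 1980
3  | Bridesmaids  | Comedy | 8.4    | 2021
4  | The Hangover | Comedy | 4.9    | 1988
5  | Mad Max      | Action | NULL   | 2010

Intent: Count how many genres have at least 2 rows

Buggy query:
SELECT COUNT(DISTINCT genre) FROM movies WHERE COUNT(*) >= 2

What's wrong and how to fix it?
Bug: COUNT(*) cannot appear in WHERE; the per-group count doesn't exist yet

Fix: Group first with HAVING COUNT(*) >= 2, then COUNT the resulting groups

Corrected query:
SELECT COUNT(*) FROM (SELECT genre FROM movies GROUP BY genre HAVING COUNT(*) >= 2)

Result:
COUNT(*)
--------
2       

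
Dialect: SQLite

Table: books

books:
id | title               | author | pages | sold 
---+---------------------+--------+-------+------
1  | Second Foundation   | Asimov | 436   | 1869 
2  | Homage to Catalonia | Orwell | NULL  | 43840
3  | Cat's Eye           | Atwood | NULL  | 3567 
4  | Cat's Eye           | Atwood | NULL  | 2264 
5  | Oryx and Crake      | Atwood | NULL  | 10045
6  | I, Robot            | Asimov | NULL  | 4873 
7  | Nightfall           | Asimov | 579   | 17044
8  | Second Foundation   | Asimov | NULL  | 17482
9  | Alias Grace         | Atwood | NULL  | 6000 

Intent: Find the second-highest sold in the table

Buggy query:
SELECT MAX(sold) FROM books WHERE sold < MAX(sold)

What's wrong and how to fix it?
Bug: The inner MAX is an aggregate inside WHERE, which is not allowed

Fix: Compute the overall MAX in a subquery, then take MAX of rows below it

Corrected query:
SELECT MAX(sold) FROM books WHERE sold < (SELECT MAX(sold) FROM books)

Result:
MAX(sold)
---------
17482    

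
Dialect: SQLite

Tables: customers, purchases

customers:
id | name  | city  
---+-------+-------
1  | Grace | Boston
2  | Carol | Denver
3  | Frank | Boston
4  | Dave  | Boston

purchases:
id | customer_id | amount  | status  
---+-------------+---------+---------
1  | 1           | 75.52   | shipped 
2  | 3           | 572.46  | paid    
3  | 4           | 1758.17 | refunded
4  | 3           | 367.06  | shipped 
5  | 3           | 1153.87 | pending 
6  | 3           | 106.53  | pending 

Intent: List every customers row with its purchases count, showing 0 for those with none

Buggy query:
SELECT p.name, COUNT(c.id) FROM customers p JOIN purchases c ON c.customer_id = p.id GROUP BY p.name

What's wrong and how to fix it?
Bug: INNER JOIN drops customers rows that have no matching purchases rows

Fix: Use LEFT JOIN so parents without children still appear (COUNT(c.id) gives 0)

Corrected query:
SELECT p.name, COUNT(c.id) FROM customers p LEFT JOIN purchases c ON c.customer_id = p.id GROUP BY p.name

Result:
name  | COUNT(c.id)
------+------------
Carol | 0          
Dave  | 1          
Frank | 4          
Grace | 1          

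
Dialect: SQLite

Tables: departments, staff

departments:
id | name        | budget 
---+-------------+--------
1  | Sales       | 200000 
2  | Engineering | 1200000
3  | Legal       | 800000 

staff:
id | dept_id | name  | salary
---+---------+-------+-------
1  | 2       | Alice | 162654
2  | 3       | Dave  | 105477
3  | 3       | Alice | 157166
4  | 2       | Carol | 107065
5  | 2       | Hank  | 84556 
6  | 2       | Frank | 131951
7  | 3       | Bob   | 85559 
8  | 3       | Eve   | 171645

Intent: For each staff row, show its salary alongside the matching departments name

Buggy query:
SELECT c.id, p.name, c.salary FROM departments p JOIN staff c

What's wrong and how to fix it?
Bug: JOIN with no ON clause produces a cartesian product; every staff row pairs with every departments row

Fix: Add ON c.dept_id = p.id to the JOIN

Corrected query:
SELECT c.id, p.name, c.salary FROM departments p JOIN staff c ON c.dept_id = p.id

Result:
id | name        | salary
---+-------------+-------
1  | Engineering | 162654
2  | Legal       | 105477
3  | Legal       | 157166
4  | Engineering | 107065
5  | Engineering | 84556 
6  | Engineering | 131951
7  | Legal       | 85559 
8  | Legal       | 171645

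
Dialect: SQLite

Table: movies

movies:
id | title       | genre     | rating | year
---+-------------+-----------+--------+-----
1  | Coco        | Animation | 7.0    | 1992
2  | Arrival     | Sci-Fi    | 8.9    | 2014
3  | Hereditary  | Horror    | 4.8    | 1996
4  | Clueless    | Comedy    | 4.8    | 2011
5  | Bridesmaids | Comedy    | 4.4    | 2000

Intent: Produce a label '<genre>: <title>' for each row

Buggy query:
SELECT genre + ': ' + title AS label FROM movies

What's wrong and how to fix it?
Bug: SQLite uses || for string concatenation; + coerces text to numbers (yielding 0)

Fix: Use the || operator for string concatenation

Corrected query:
SELECT genre || ': ' || title AS label FROM movies

Result:
label              
-------------------
Animation: Coco    
Sci-Fi: Arrival    
Horror: Hereditary 
Comedy: Clueless   
Comedy: Bridesmaids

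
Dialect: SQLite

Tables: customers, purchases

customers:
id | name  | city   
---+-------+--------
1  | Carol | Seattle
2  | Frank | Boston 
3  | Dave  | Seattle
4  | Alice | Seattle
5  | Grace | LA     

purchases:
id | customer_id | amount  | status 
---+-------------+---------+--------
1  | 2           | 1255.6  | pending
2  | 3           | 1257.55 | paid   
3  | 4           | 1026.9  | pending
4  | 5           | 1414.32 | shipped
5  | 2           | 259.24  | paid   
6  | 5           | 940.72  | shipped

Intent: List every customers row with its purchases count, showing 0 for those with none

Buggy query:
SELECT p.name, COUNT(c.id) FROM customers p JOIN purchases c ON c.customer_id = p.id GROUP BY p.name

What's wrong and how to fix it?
Bug: INNER JOIN drops customers rows that have no matching purchases rows

Fix: Use LEFT JOIN so parents without children still appear (COUNT(c.id) gives 0)

Corrected query:
SELECT p.name, COUNT(c.id) FROM customers p LEFT JOIN purchases c ON c.customer_id = p.id GROUP BY p.name

Result:
name  | COUNT(c.id)
------+------------
Alice | 1          
Carol | 0          
Dave  | 1          
Frank | 2          
Grace | 2          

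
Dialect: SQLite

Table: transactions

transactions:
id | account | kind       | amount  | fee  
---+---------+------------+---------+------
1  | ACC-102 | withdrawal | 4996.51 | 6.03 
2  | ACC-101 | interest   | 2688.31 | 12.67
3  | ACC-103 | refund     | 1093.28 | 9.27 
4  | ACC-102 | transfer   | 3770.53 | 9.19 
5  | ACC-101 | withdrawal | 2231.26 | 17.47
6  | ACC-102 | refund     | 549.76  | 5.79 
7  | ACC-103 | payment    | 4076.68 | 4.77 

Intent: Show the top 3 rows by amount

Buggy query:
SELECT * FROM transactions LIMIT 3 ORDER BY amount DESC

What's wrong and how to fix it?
Bug: LIMIT must come after ORDER BY

Fix: Sort with ORDER BY, then apply LIMIT

Corrected query:
SELECT * FROM transactions ORDER BY amount DESC LIMIT 3

Result:
id | account | kind       | amount  | fee 
---+---------+------------+---------+-----
1  | ACC-102 | withdrawal | 4996.51 | 6.03
7  | ACC-103 | payment    | 4076.68 | 4.77
4  | ACC-102 | transfer   | 3770.53 | 9.19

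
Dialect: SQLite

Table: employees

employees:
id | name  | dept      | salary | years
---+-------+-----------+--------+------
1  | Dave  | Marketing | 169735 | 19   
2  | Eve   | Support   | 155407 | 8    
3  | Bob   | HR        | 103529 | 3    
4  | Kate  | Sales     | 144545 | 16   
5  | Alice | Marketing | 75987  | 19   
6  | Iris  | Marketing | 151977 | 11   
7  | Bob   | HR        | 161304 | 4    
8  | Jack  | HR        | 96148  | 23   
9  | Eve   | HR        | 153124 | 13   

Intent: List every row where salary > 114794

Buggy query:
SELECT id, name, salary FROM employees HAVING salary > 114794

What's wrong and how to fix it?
Bug: HAVING filters the output of aggregation, but this query has no GROUP BY and no aggregate functions, so SQLite rejects it (HAVING clause on a non-aggregate query); the condition here is per row

Fix: Replace HAVING with WHERE since the condition applies to individual rows

Corrected query:
SELECT id, name, salary FROM employees WHERE salary > 114794

Result:
id | name | salary
---+------+-------
1  | Dave | 169735
2  | Eve  | 155407
4  | Kate | 144545
6  | Iris | 151977
7  | Bob  | 161304
9  | Eve  | 153124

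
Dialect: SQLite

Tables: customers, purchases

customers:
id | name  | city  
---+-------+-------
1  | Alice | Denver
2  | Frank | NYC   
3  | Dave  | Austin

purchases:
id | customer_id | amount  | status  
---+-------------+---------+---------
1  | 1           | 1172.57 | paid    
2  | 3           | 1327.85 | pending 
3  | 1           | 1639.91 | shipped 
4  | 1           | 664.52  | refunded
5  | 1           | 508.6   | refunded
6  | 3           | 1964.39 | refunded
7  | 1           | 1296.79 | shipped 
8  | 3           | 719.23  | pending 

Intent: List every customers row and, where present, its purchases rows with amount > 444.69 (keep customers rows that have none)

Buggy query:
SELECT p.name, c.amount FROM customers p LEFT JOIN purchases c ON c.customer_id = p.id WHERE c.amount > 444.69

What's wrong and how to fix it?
Bug: Filtering c.amount in WHERE discards the NULL rows produced by LEFT JOIN, turning it into an inner join

Fix: Put 'c.amount > 444.69' in the JOIN's ON clause instead of WHERE

Corrected query:
SELECT p.name, c.amount FROM customers p LEFT JOIN purchases c ON c.customer_id = p.id AND c.amount > 444.69

Result:
name  | amount 
------+--------
Alice | 508.6  
Alice | 664.52 
Alice | 1172.57
Alice | 1296.79
Alice | 1639.91
Frank | NULL   
Dave  | 719.23 
Dave  | 1327.85
Dave  | 1964.39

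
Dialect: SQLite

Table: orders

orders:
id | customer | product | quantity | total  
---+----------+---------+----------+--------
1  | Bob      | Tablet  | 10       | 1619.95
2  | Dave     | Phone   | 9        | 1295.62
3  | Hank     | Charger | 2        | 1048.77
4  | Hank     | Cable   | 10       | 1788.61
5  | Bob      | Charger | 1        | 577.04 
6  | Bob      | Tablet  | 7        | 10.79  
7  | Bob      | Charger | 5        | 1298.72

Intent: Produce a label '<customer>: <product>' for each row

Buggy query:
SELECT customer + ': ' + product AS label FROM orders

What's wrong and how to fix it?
Bug: SQLite uses || for string concatenation; + coerces text to numbers (yielding 0)

Fix: Replace + with || to concatenate text

Corrected query:
SELECT customer || ': ' || product AS label FROM orders

Result:
label        
-------------
Bob: Tablet  
Dave: Phone  
Hank: Charger
Hank: Cable  
Bob: Charger 
Bob: Tablet  
Bob: Charger 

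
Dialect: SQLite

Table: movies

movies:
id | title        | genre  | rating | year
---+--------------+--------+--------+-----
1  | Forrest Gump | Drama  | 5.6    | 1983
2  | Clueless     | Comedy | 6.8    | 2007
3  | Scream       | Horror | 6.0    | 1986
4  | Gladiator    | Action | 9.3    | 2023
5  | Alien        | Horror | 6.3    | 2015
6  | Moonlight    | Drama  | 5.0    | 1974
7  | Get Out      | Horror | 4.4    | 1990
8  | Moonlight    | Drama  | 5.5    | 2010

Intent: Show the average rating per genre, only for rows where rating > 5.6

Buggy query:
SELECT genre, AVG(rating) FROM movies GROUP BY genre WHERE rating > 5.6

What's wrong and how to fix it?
Bug: WHERE cannot follow GROUP BY

Fix: Move the WHERE clause before GROUP BY

Corrected query:
SELECT genre, AVG(rating) FROM movies WHERE rating > 5.6 GROUP BY genre

Result:
genre  | AVG(rating)
-------+------------
Action | 9.3        
Comedy | 6.8        
Horror | 6.15       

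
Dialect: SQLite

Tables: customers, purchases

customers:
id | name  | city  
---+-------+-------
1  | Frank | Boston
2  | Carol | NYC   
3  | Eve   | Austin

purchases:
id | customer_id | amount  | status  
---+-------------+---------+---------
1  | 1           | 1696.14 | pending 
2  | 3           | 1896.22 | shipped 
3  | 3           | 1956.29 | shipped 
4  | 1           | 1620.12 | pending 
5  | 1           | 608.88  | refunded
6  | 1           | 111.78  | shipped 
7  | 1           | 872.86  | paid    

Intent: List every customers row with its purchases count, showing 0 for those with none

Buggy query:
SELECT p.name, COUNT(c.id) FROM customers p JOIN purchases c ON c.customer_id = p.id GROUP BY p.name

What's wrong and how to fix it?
Bug: INNER JOIN drops customers rows that have no matching purchases rows

Fix: Use LEFT JOIN so parents without children still appear (COUNT(c.id) gives 0)

Corrected query:
SELECT p.name, COUNT(c.id) FROM customers p LEFT JOIN purchases c ON c.customer_id = p.id GROUP BY p.name

Result:
name  | COUNT(c.id)
------+------------
Carol | 0          
Eve   | 2          
Frank | 5          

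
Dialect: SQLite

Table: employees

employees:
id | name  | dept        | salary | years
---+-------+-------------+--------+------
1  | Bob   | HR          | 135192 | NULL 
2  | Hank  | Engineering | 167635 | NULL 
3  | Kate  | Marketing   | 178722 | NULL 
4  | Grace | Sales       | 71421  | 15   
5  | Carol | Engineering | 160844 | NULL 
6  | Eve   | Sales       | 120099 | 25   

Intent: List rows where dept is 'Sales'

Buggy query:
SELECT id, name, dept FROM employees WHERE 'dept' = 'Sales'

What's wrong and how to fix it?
Bug: 'dept' in single quotes is a string literal, not the column; the comparison is literal-vs-literal and never true

Fix: Remove the quotes around the column name (or use double quotes for an identifier)

Corrected query:
SELECT id, name, dept FROM employees WHERE dept = 'Sales'

Result:
id | name  | dept 
---+-------+------
4  | Grace | Sales
6  | Eve   | Sales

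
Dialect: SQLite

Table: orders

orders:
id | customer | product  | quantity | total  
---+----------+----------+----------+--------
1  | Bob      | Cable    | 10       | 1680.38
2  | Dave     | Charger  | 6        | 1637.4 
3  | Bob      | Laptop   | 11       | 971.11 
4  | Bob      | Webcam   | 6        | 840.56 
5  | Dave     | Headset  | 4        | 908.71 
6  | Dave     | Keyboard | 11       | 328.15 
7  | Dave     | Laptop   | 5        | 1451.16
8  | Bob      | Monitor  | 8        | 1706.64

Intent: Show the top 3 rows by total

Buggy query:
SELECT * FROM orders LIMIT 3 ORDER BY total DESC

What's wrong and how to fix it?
Bug: ORDER BY cannot follow LIMIT; LIMIT is the final clause

Fix: Swap the clauses: ORDER BY first, then LIMIT

Corrected query:
SELECT * FROM orders ORDER BY total DESC LIMIT 3

Result:
id | customer | product | quantity | total  
---+----------+---------+----------+--------
8  | Bob      | Monitor | 8        | 1706.64
1  | Bob      | Cable   | 10       | 1680.38
2  | Dave     | Charger | 6        | 1637.4 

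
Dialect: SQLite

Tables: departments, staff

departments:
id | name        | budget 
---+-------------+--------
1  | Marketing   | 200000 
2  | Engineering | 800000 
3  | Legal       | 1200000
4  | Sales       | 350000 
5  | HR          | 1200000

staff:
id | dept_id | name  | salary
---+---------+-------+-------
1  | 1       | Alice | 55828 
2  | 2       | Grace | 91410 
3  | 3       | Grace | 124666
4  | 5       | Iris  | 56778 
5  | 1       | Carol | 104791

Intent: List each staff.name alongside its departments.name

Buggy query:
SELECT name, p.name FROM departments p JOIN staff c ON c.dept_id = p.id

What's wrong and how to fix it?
Bug: Both tables have a 'name' column; the unqualified reference is ambiguous

Fix: Prefix ambiguous columns with the table alias

Corrected query:
SELECT c.name, p.name FROM departments p JOIN staff c ON c.dept_id = p.id

Result:
name  | name       
------+------------
Alice | Marketing  
Grace | Engineering
Grace | Legal      
Iris  | HR         
Carol | Marketing  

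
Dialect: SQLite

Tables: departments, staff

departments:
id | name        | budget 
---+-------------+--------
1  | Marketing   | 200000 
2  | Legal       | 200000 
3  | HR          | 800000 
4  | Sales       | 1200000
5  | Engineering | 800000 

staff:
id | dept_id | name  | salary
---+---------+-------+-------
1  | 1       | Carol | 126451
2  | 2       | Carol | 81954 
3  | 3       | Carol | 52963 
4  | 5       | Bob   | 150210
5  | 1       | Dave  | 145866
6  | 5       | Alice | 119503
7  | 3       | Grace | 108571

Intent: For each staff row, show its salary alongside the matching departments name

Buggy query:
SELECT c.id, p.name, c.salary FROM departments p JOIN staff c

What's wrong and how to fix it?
Bug: JOIN with no ON clause produces a cartesian product; every staff row pairs with every departments row

Fix: Add ON c.dept_id = p.id to the JOIN

Corrected query:
SELECT c.id, p.name, c.salary FROM departments p JOIN staff c ON c.dept_id = p.id

Result:
id | name        | salary
---+-------------+-------
1  | Marketing   | 126451
2  | Legal       | 81954 
3  | HR          | 52963 
4  | Engineering | 150210
5  | Marketing   | 145866
6  | Engineering | 119503
7  | HR          | 108571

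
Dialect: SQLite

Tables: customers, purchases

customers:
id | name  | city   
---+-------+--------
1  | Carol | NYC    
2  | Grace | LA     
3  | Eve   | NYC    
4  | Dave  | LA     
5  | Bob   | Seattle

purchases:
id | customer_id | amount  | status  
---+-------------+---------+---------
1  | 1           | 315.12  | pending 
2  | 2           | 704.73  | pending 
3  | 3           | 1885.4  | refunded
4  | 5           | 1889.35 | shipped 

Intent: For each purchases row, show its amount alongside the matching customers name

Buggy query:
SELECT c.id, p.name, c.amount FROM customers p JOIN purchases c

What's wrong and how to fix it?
Bug: Missing join condition: each purchases row is matched to all customers rows instead of just its own

Fix: Specify the join condition linking the foreign key to the parent id

Corrected query:
SELECT c.id, p.name, c.amount FROM customers p JOIN purchases c ON c.customer_id = p.id

Result:
id | name  | amount 
---+-------+--------
1  | Carol | 315.12 
2  | Grace | 704.73 
3  | Eve   | 1885.4 
4  | Bob   | 1889.35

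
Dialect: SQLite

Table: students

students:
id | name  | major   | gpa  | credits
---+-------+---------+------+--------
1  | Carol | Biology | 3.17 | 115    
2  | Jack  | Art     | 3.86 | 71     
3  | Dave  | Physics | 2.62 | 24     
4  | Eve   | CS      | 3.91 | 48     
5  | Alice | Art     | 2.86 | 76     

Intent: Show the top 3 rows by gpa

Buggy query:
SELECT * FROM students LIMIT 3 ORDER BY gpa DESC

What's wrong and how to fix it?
Bug: ORDER BY cannot follow LIMIT; LIMIT is the final clause

Fix: Sort with ORDER BY, then apply LIMIT

Corrected query:
SELECT * FROM students ORDER BY gpa DESC LIMIT 3

Result:
id | name  | major   | gpa  | credits
---+-------+---------+------+--------
4  | Eve   | CS      | 3.91 | 48     
2  | Jack  | Art     | 3.86 | 71     
1  | Carol | Biology | 3.17 | 115    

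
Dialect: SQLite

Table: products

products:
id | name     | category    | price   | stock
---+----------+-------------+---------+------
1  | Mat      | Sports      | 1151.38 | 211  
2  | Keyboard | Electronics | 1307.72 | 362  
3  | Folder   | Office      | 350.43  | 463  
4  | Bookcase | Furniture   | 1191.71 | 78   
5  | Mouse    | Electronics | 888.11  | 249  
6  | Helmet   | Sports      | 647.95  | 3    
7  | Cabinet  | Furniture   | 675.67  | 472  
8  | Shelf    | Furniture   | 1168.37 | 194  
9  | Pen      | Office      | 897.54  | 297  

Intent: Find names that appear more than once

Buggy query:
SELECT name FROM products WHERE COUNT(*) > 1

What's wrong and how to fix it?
Bug: COUNT(*) is an aggregate and cannot be used in WHERE

Fix: GROUP BY name, then filter groups with HAVING COUNT(*) > 1

Corrected query:
SELECT name FROM products GROUP BY name HAVING COUNT(*) > 1

Result:
(no rows)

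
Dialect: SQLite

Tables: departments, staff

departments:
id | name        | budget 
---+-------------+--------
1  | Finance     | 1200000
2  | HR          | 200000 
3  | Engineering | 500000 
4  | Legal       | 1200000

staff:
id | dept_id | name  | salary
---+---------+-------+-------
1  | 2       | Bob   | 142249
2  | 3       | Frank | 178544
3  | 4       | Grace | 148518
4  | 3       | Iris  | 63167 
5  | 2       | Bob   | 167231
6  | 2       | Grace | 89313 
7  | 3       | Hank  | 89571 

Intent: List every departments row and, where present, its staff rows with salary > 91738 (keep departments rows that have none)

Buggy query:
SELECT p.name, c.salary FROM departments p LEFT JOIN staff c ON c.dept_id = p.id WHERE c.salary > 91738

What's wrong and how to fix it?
Bug: Filtering c.salary in WHERE discards the NULL rows produced by LEFT JOIN, turning it into an inner join

Fix: Put 'c.salary > 91738' in the JOIN's ON clause instead of WHERE

Corrected query:
SELECT p.name, c.salary FROM departments p LEFT JOIN staff c ON c.dept_id = p.id AND c.salary > 91738

Result:
name        | salary
------------+-------
Finance     | NULL  
HR          | 142249
HR          | 167231
Engineering | 178544
Legal       | 148518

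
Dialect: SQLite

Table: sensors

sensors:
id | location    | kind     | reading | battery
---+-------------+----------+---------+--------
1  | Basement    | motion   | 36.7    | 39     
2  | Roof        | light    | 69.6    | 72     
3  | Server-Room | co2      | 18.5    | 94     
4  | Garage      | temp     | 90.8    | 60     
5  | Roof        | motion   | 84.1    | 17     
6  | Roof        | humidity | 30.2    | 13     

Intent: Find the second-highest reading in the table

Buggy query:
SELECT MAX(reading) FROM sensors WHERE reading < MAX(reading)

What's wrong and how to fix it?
Bug: The inner MAX is an aggregate inside WHERE, which is not allowed

Fix: Put the inner MAX in a scalar subquery

Corrected query:
SELECT MAX(reading) FROM sensors WHERE reading < (SELECT MAX(reading) FROM sensors)

Result:
MAX(reading)
------------
84.1        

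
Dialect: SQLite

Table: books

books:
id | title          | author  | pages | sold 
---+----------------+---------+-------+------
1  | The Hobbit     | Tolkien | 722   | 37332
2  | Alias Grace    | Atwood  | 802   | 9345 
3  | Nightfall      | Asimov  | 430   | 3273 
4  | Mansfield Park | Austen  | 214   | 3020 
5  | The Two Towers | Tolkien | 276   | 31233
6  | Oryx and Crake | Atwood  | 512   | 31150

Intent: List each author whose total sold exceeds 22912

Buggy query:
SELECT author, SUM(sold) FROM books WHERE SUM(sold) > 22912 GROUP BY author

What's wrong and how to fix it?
Bug: WHERE runs before GROUP BY, so aggregates aren't available there

Fix: Move the aggregate condition to a HAVING clause

Corrected query:
SELECT author, SUM(sold) FROM books GROUP BY author HAVING SUM(sold) > 22912

Result:
author  | SUM(sold)
--------+----------
Atwood  | 40495    
Tolkien | 68565    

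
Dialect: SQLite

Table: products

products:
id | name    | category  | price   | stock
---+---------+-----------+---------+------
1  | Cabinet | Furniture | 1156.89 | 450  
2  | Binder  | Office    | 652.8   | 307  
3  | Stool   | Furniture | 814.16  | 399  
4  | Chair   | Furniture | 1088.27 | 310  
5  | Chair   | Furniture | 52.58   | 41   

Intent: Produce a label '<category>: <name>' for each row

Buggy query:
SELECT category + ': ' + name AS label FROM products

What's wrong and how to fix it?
Bug: SQLite uses || for string concatenation; + coerces text to numbers (yielding 0)

Fix: Replace + with || to concatenate text

Corrected query:
SELECT category || ': ' || name AS label FROM products

Result:
label             
------------------
Furniture: Cabinet
Office: Binder    
Furniture: Stool  
Furniture: Chair  
Furniture: Chair  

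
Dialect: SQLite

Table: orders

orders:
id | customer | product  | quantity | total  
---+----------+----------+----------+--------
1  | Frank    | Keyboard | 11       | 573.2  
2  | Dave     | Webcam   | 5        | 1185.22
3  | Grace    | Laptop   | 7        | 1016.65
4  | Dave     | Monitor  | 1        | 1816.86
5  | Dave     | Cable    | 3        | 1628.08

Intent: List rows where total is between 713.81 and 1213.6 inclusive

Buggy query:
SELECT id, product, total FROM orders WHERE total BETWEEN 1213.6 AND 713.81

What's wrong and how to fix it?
Bug: BETWEEN expects the lower bound first; with 1213.6 AND 713.81 the range is empty

Fix: Swap the bounds so the smaller value comes first

Corrected query:
SELECT id, product, total FROM orders WHERE total BETWEEN 713.81 AND 1213.6

Result:
id | product | total  
---+---------+--------
2  | Webcam  | 1185.22
3  | Laptop  | 1016.65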